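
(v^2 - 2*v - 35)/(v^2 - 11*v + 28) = (v + 5)/(v - 4)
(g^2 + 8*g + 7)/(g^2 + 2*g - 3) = (g^2 + 8*g + 7)/(g^2 + 2*g - 3)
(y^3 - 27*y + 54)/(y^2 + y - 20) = (y^3 - 27*y + 54)/(y^2 + y - 20)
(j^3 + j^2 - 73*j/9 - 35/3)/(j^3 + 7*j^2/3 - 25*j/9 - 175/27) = 3*(j - 3)/(3*j - 5)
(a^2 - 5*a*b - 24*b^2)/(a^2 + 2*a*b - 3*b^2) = (a - 8*b)/(a - b)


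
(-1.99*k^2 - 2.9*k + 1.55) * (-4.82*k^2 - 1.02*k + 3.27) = 9.5918*k^4 + 16.0078*k^3 - 11.0203*k^2 - 11.064*k + 5.0685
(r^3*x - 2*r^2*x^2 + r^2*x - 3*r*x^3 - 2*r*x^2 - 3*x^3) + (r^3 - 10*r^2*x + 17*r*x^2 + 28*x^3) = r^3*x + r^3 - 2*r^2*x^2 - 9*r^2*x - 3*r*x^3 + 15*r*x^2 + 25*x^3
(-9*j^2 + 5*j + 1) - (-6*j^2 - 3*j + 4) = -3*j^2 + 8*j - 3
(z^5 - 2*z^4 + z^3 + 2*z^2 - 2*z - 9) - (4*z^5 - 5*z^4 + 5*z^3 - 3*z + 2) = -3*z^5 + 3*z^4 - 4*z^3 + 2*z^2 + z - 11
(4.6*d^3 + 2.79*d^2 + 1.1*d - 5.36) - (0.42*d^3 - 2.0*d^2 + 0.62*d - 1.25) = 4.18*d^3 + 4.79*d^2 + 0.48*d - 4.11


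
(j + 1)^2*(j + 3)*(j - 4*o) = j^4 - 4*j^3*o + 5*j^3 - 20*j^2*o + 7*j^2 - 28*j*o + 3*j - 12*o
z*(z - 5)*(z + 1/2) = z^3 - 9*z^2/2 - 5*z/2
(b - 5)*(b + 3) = b^2 - 2*b - 15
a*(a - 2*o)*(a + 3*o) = a^3 + a^2*o - 6*a*o^2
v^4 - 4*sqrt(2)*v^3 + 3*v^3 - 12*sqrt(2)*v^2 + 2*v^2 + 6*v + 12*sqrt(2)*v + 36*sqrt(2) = (v + 3)*(v - 3*sqrt(2))*(v - 2*sqrt(2))*(v + sqrt(2))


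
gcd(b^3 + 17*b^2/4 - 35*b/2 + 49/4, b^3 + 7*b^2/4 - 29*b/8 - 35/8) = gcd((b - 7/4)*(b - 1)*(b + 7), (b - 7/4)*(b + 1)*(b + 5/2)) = b - 7/4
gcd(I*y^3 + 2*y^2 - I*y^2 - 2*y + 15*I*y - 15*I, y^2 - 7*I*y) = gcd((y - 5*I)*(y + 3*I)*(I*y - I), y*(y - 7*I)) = 1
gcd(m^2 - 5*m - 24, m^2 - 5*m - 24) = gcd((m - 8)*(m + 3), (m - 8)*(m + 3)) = m^2 - 5*m - 24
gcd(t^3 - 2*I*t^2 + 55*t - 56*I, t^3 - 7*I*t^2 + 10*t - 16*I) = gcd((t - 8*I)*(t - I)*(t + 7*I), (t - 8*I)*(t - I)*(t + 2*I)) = t^2 - 9*I*t - 8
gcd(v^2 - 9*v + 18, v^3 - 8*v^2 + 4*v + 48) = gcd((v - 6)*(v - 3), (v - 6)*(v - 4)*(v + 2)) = v - 6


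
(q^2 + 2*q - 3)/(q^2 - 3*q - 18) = (q - 1)/(q - 6)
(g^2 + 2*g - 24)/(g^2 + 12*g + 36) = (g - 4)/(g + 6)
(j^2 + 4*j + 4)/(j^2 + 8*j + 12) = (j + 2)/(j + 6)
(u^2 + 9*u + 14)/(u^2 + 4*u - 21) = (u + 2)/(u - 3)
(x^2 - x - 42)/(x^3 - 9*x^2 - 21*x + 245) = (x + 6)/(x^2 - 2*x - 35)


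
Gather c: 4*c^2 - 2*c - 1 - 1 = 4*c^2 - 2*c - 2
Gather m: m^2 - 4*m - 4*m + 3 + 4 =m^2 - 8*m + 7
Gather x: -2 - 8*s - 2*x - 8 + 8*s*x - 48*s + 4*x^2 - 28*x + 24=-56*s + 4*x^2 + x*(8*s - 30) + 14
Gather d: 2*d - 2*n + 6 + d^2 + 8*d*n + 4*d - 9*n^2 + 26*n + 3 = d^2 + d*(8*n + 6) - 9*n^2 + 24*n + 9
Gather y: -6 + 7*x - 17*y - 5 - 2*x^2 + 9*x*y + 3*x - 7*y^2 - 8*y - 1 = -2*x^2 + 10*x - 7*y^2 + y*(9*x - 25) - 12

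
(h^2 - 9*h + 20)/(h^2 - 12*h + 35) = (h - 4)/(h - 7)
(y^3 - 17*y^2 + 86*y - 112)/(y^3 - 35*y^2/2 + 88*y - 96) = 2*(y^2 - 9*y + 14)/(2*y^2 - 19*y + 24)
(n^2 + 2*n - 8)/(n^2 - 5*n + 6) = (n + 4)/(n - 3)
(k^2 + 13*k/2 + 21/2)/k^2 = 1 + 13/(2*k) + 21/(2*k^2)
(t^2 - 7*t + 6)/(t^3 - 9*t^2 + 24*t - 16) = (t - 6)/(t^2 - 8*t + 16)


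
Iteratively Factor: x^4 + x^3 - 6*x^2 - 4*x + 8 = (x + 2)*(x^3 - x^2 - 4*x + 4) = (x + 2)^2*(x^2 - 3*x + 2) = (x - 1)*(x + 2)^2*(x - 2)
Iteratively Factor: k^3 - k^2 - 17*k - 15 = (k - 5)*(k^2 + 4*k + 3) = (k - 5)*(k + 3)*(k + 1)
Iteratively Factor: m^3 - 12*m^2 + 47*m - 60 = (m - 5)*(m^2 - 7*m + 12) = (m - 5)*(m - 3)*(m - 4)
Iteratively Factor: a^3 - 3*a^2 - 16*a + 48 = (a - 3)*(a^2 - 16) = (a - 4)*(a - 3)*(a + 4)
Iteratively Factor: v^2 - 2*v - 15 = (v + 3)*(v - 5)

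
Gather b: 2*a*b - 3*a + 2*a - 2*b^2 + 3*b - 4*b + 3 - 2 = -a - 2*b^2 + b*(2*a - 1) + 1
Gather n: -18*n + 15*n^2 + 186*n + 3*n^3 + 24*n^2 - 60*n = 3*n^3 + 39*n^2 + 108*n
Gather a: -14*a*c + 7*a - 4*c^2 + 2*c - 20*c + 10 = a*(7 - 14*c) - 4*c^2 - 18*c + 10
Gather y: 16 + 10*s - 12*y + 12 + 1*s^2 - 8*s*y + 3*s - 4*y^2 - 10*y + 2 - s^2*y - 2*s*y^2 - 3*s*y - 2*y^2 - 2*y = s^2 + 13*s + y^2*(-2*s - 6) + y*(-s^2 - 11*s - 24) + 30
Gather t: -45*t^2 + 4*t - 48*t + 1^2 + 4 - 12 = -45*t^2 - 44*t - 7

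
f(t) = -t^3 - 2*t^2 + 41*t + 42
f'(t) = -3*t^2 - 4*t + 41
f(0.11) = 46.48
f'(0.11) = 40.52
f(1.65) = 99.71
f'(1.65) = 26.23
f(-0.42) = 24.50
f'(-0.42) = 42.15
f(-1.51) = -21.03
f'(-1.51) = 40.20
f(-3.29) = -78.93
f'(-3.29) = 21.69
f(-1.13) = -5.44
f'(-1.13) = 41.69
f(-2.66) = -62.39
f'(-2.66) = 30.41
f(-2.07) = -42.57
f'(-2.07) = 36.43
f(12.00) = -1482.00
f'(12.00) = -439.00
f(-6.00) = -60.00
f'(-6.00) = -43.00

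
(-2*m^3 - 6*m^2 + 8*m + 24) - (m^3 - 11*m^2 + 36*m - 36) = -3*m^3 + 5*m^2 - 28*m + 60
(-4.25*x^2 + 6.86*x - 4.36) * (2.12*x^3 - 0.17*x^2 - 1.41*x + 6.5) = -9.01*x^5 + 15.2657*x^4 - 4.4169*x^3 - 36.5564*x^2 + 50.7376*x - 28.34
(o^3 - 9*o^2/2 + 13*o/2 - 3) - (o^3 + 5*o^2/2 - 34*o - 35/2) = -7*o^2 + 81*o/2 + 29/2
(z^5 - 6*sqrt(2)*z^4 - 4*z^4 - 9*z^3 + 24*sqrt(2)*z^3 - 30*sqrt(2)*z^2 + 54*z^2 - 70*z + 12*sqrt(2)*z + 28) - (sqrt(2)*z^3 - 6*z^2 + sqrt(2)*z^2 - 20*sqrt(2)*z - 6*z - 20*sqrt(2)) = z^5 - 6*sqrt(2)*z^4 - 4*z^4 - 9*z^3 + 23*sqrt(2)*z^3 - 31*sqrt(2)*z^2 + 60*z^2 - 64*z + 32*sqrt(2)*z + 28 + 20*sqrt(2)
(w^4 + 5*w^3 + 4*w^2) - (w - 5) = w^4 + 5*w^3 + 4*w^2 - w + 5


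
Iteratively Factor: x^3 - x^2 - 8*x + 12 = (x - 2)*(x^2 + x - 6) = (x - 2)*(x + 3)*(x - 2)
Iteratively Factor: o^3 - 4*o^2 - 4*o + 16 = (o - 2)*(o^2 - 2*o - 8) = (o - 4)*(o - 2)*(o + 2)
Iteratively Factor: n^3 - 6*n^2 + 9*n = (n - 3)*(n^2 - 3*n) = (n - 3)^2*(n)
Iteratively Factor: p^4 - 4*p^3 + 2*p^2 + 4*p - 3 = (p - 1)*(p^3 - 3*p^2 - p + 3) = (p - 1)^2*(p^2 - 2*p - 3) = (p - 3)*(p - 1)^2*(p + 1)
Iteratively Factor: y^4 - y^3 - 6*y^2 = (y)*(y^3 - y^2 - 6*y) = y*(y + 2)*(y^2 - 3*y) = y*(y - 3)*(y + 2)*(y)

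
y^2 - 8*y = y*(y - 8)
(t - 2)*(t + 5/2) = t^2 + t/2 - 5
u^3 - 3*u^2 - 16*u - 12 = (u - 6)*(u + 1)*(u + 2)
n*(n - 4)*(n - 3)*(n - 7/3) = n^4 - 28*n^3/3 + 85*n^2/3 - 28*n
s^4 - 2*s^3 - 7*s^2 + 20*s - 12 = (s - 2)^2*(s - 1)*(s + 3)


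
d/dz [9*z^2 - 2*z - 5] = 18*z - 2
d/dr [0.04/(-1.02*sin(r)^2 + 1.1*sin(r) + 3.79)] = (0.0816*sin(r) - 0.044)*cos(r)/(-1.02*sin(r)^2 + 1.1*sin(r) + 3.79)^2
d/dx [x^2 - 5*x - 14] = 2*x - 5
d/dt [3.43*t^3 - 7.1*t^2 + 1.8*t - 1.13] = 10.29*t^2 - 14.2*t + 1.8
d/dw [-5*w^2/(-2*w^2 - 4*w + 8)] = 5*w*(w - 4)/(w^4 + 4*w^3 - 4*w^2 - 16*w + 16)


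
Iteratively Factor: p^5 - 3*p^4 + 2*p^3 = (p)*(p^4 - 3*p^3 + 2*p^2) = p*(p - 2)*(p^3 - p^2) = p^2*(p - 2)*(p^2 - p) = p^3*(p - 2)*(p - 1)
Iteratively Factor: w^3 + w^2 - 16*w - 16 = (w + 1)*(w^2 - 16) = (w - 4)*(w + 1)*(w + 4)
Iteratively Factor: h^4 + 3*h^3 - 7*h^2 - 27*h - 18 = (h + 3)*(h^3 - 7*h - 6) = (h + 2)*(h + 3)*(h^2 - 2*h - 3) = (h + 1)*(h + 2)*(h + 3)*(h - 3)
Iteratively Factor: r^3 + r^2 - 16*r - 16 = (r + 4)*(r^2 - 3*r - 4) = (r - 4)*(r + 4)*(r + 1)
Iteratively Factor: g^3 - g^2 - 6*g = (g - 3)*(g^2 + 2*g) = g*(g - 3)*(g + 2)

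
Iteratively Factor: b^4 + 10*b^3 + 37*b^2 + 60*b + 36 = (b + 3)*(b^3 + 7*b^2 + 16*b + 12) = (b + 2)*(b + 3)*(b^2 + 5*b + 6) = (b + 2)*(b + 3)^2*(b + 2)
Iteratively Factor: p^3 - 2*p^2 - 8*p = (p - 4)*(p^2 + 2*p) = p*(p - 4)*(p + 2)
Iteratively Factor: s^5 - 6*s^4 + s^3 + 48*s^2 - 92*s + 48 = (s - 2)*(s^4 - 4*s^3 - 7*s^2 + 34*s - 24) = (s - 2)^2*(s^3 - 2*s^2 - 11*s + 12) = (s - 2)^2*(s - 1)*(s^2 - s - 12) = (s - 2)^2*(s - 1)*(s + 3)*(s - 4)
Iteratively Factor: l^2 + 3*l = (l + 3)*(l)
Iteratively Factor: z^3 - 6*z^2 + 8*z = (z - 4)*(z^2 - 2*z) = z*(z - 4)*(z - 2)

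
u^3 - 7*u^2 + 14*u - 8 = (u - 4)*(u - 2)*(u - 1)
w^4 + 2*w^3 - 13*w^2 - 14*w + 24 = (w - 3)*(w - 1)*(w + 2)*(w + 4)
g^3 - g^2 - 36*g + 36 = (g - 6)*(g - 1)*(g + 6)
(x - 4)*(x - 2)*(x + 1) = x^3 - 5*x^2 + 2*x + 8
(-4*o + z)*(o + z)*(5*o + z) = -20*o^3 - 19*o^2*z + 2*o*z^2 + z^3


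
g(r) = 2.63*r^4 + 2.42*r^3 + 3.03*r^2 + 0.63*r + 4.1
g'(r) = 10.52*r^3 + 7.26*r^2 + 6.06*r + 0.63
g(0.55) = 6.01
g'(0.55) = 7.91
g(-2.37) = 70.39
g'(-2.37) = -113.00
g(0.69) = 7.37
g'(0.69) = 11.72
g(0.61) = 6.53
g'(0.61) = 9.42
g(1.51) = 33.96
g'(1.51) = 62.55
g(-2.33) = 65.98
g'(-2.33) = -107.15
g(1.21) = 19.22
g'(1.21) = 37.23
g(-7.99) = 9676.82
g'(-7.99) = -4950.38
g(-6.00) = 2995.16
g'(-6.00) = -2046.69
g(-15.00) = 125652.65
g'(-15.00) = -33961.77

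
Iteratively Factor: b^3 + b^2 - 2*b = (b)*(b^2 + b - 2) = b*(b + 2)*(b - 1)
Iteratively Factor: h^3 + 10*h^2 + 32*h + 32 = (h + 2)*(h^2 + 8*h + 16) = (h + 2)*(h + 4)*(h + 4)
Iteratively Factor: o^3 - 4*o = (o - 2)*(o^2 + 2*o) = (o - 2)*(o + 2)*(o)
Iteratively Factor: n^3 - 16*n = (n - 4)*(n^2 + 4*n) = (n - 4)*(n + 4)*(n)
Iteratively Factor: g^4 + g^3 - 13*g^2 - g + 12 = (g - 1)*(g^3 + 2*g^2 - 11*g - 12) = (g - 1)*(g + 1)*(g^2 + g - 12) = (g - 3)*(g - 1)*(g + 1)*(g + 4)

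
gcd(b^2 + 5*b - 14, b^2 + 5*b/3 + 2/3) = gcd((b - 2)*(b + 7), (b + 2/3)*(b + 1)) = 1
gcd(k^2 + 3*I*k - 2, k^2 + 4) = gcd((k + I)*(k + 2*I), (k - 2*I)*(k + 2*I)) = k + 2*I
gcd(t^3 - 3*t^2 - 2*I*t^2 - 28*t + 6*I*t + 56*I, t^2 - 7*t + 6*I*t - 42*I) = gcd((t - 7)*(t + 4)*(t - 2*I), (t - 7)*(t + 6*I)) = t - 7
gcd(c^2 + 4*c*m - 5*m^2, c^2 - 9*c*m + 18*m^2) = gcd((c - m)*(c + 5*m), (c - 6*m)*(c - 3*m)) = 1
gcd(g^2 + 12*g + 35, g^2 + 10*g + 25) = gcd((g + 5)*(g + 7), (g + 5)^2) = g + 5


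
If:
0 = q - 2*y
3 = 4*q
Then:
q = 3/4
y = 3/8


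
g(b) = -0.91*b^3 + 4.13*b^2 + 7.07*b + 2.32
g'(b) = -2.73*b^2 + 8.26*b + 7.07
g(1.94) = 24.94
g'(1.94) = 12.82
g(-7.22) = 509.06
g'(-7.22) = -194.88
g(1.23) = 15.57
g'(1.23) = 13.10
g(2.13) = 27.32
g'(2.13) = 12.28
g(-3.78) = 83.76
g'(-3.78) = -63.16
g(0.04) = 2.61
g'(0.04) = 7.40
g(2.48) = 31.37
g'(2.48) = 10.76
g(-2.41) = 22.01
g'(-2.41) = -28.69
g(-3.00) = 42.85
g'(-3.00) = -42.28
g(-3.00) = 42.85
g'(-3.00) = -42.28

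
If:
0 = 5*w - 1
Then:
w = 1/5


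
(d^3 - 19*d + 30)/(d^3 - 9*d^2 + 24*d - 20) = (d^2 + 2*d - 15)/(d^2 - 7*d + 10)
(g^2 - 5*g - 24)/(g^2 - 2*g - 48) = (g + 3)/(g + 6)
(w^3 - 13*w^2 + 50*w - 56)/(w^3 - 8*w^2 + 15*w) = (w^3 - 13*w^2 + 50*w - 56)/(w*(w^2 - 8*w + 15))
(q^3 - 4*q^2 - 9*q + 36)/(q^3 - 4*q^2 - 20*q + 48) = (q^3 - 4*q^2 - 9*q + 36)/(q^3 - 4*q^2 - 20*q + 48)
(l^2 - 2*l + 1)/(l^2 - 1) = (l - 1)/(l + 1)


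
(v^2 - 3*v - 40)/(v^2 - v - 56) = (v + 5)/(v + 7)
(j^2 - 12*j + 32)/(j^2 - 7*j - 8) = (j - 4)/(j + 1)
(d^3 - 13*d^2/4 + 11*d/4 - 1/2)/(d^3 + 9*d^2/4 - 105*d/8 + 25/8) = 2*(d^2 - 3*d + 2)/(2*d^2 + 5*d - 25)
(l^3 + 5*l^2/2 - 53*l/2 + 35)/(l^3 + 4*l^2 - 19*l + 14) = (l - 5/2)/(l - 1)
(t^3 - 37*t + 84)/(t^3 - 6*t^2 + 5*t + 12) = (t + 7)/(t + 1)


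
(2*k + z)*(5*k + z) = 10*k^2 + 7*k*z + z^2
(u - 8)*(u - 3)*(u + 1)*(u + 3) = u^4 - 7*u^3 - 17*u^2 + 63*u + 72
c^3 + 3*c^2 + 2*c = c*(c + 1)*(c + 2)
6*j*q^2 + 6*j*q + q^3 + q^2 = q*(6*j + q)*(q + 1)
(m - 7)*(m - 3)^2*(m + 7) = m^4 - 6*m^3 - 40*m^2 + 294*m - 441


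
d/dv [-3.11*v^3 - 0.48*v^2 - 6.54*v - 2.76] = -9.33*v^2 - 0.96*v - 6.54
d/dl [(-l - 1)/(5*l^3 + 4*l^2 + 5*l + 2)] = (-5*l^3 - 4*l^2 - 5*l + (l + 1)*(15*l^2 + 8*l + 5) - 2)/(5*l^3 + 4*l^2 + 5*l + 2)^2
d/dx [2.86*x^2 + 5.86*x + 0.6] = 5.72*x + 5.86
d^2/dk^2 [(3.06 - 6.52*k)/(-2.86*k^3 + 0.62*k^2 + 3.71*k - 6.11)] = (319.985952*k^5 - 369.722496*k^4 + 230.190672*k^3 - 1179.459672*k^2 + 426.796368*k + 188.171948)/(23.393656*k^9 - 15.214056*k^8 - 87.740796*k^7 + 189.165172*k^6 + 48.812094*k^5 - 407.53977*k^4 + 353.569939*k^3 + 182.858247*k^2 - 415.506273*k + 228.099131)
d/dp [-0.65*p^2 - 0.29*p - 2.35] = -1.3*p - 0.29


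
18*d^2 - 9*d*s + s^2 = (-6*d + s)*(-3*d + s)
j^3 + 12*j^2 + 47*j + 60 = (j + 3)*(j + 4)*(j + 5)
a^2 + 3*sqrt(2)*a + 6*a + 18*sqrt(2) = (a + 6)*(a + 3*sqrt(2))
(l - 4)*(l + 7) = l^2 + 3*l - 28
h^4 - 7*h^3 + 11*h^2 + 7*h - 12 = (h - 4)*(h - 3)*(h - 1)*(h + 1)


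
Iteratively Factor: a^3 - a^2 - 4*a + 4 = (a - 1)*(a^2 - 4) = (a - 2)*(a - 1)*(a + 2)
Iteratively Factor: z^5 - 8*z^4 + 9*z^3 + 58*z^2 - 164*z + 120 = (z - 2)*(z^4 - 6*z^3 - 3*z^2 + 52*z - 60) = (z - 2)^2*(z^3 - 4*z^2 - 11*z + 30) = (z - 5)*(z - 2)^2*(z^2 + z - 6) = (z - 5)*(z - 2)^3*(z + 3)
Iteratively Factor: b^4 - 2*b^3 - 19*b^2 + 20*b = (b)*(b^3 - 2*b^2 - 19*b + 20) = b*(b - 5)*(b^2 + 3*b - 4) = b*(b - 5)*(b - 1)*(b + 4)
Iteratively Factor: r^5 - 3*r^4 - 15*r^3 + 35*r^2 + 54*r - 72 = (r + 2)*(r^4 - 5*r^3 - 5*r^2 + 45*r - 36) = (r - 1)*(r + 2)*(r^3 - 4*r^2 - 9*r + 36) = (r - 4)*(r - 1)*(r + 2)*(r^2 - 9) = (r - 4)*(r - 1)*(r + 2)*(r + 3)*(r - 3)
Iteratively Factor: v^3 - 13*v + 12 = (v - 1)*(v^2 + v - 12) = (v - 3)*(v - 1)*(v + 4)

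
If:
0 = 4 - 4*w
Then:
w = 1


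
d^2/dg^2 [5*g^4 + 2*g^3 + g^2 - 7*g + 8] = 60*g^2 + 12*g + 2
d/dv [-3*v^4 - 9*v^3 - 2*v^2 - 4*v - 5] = -12*v^3 - 27*v^2 - 4*v - 4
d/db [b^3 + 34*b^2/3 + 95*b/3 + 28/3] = 3*b^2 + 68*b/3 + 95/3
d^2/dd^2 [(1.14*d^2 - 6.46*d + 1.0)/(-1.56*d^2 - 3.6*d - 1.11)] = (44.246592*d^3 - 2.75745600000002*d^2 - 100.812816*d - 76.894308)/(3.796416*d^6 + 26.28288*d^5 + 68.756688*d^4 + 84.05856*d^3 + 48.923028*d^2 + 13.30668*d + 1.367631)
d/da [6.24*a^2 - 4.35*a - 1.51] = 12.48*a - 4.35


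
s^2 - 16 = (s - 4)*(s + 4)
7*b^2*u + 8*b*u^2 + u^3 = u*(b + u)*(7*b + u)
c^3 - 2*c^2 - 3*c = c*(c - 3)*(c + 1)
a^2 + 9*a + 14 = (a + 2)*(a + 7)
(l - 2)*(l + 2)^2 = l^3 + 2*l^2 - 4*l - 8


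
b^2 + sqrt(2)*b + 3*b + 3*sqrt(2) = (b + 3)*(b + sqrt(2))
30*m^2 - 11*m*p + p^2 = (-6*m + p)*(-5*m + p)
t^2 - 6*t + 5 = (t - 5)*(t - 1)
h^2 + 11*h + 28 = (h + 4)*(h + 7)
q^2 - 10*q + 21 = (q - 7)*(q - 3)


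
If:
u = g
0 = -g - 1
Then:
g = -1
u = -1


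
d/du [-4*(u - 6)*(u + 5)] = 4 - 8*u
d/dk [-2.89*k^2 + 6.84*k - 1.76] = 6.84 - 5.78*k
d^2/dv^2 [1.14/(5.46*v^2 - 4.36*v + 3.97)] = (-67.970448*v^2 + 54.276768*v + 1.14*(10.92*v - 4.36)*(21.84*v - 8.72) - 49.421736)/(5.46*v^2 - 4.36*v + 3.97)^3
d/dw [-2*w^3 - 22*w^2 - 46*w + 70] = -6*w^2 - 44*w - 46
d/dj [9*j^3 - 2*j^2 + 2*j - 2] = 27*j^2 - 4*j + 2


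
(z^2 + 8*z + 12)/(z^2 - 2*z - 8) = (z + 6)/(z - 4)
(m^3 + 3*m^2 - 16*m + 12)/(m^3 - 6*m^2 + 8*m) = (m^2 + 5*m - 6)/(m*(m - 4))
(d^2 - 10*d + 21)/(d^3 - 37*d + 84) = (d - 7)/(d^2 + 3*d - 28)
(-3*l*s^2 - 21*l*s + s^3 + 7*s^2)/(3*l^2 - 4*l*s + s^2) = s*(s + 7)/(-l + s)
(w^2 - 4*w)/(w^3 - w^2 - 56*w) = (4 - w)/(-w^2 + w + 56)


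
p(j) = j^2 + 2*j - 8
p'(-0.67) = 0.66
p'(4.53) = 11.06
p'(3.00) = 8.00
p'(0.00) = 2.00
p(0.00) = -8.00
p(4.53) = 21.58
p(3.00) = 7.00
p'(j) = 2*j + 2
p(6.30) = 44.29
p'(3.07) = 8.14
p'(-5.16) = -8.32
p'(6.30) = 14.60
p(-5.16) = 8.31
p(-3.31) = -3.66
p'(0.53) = 3.06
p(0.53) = -6.66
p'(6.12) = 14.24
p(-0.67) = -8.89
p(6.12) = 41.69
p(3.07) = 7.56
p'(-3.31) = -4.62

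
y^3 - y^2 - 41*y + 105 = (y - 5)*(y - 3)*(y + 7)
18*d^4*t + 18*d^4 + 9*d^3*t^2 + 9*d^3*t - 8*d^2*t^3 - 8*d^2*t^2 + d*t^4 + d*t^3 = (-6*d + t)*(-3*d + t)*(d + t)*(d*t + d)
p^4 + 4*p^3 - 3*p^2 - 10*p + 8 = (p - 1)^2*(p + 2)*(p + 4)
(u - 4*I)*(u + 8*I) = u^2 + 4*I*u + 32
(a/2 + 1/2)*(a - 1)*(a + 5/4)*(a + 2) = a^4/2 + 13*a^3/8 + 3*a^2/4 - 13*a/8 - 5/4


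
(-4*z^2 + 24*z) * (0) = 0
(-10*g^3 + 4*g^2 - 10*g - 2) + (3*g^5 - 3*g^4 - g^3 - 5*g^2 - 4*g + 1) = 3*g^5 - 3*g^4 - 11*g^3 - g^2 - 14*g - 1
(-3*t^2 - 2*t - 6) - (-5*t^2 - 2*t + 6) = 2*t^2 - 12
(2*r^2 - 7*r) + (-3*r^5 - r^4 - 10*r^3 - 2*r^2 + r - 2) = -3*r^5 - r^4 - 10*r^3 - 6*r - 2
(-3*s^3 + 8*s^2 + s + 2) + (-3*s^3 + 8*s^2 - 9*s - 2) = -6*s^3 + 16*s^2 - 8*s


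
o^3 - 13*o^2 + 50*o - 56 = (o - 7)*(o - 4)*(o - 2)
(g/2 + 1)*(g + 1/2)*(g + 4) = g^3/2 + 13*g^2/4 + 11*g/2 + 2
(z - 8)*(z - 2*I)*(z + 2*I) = z^3 - 8*z^2 + 4*z - 32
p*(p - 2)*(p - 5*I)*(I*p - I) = I*p^4 + 5*p^3 - 3*I*p^3 - 15*p^2 + 2*I*p^2 + 10*p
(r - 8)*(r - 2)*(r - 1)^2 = r^4 - 12*r^3 + 37*r^2 - 42*r + 16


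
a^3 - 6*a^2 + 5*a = a*(a - 5)*(a - 1)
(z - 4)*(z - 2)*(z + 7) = z^3 + z^2 - 34*z + 56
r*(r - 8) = r^2 - 8*r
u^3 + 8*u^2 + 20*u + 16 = (u + 2)^2*(u + 4)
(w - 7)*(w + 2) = w^2 - 5*w - 14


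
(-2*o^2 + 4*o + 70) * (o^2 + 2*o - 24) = -2*o^4 + 126*o^2 + 44*o - 1680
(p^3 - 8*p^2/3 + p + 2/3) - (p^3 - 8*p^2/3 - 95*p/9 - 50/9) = 104*p/9 + 56/9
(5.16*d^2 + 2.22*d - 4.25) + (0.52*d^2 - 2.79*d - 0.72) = 5.68*d^2 - 0.57*d - 4.97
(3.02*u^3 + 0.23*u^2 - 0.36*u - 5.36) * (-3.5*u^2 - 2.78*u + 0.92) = -10.57*u^5 - 9.2006*u^4 + 3.399*u^3 + 19.9724*u^2 + 14.5696*u - 4.9312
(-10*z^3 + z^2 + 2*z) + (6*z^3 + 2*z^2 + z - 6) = -4*z^3 + 3*z^2 + 3*z - 6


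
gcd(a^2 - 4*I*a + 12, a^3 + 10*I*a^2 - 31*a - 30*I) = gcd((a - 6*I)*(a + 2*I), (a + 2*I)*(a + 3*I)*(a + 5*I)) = a + 2*I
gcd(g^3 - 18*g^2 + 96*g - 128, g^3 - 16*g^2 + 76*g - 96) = g^2 - 10*g + 16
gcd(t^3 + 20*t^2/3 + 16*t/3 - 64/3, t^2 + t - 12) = t + 4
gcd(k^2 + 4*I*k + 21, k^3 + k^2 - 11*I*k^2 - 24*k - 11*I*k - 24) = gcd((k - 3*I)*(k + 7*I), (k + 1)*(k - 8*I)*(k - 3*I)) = k - 3*I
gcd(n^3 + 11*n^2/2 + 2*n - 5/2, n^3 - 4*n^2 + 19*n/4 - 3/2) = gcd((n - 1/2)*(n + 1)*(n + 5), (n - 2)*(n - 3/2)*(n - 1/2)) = n - 1/2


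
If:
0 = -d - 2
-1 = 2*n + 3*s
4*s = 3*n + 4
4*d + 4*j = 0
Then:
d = -2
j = 2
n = -16/17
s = 5/17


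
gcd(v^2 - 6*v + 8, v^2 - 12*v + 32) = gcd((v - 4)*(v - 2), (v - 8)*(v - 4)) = v - 4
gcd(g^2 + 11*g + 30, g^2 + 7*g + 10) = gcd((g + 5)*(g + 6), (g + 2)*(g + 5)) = g + 5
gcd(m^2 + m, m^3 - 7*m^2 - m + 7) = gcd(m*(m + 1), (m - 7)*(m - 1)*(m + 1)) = m + 1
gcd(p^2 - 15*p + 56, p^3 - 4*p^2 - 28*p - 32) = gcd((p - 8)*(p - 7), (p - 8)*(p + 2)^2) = p - 8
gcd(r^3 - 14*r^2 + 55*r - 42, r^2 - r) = r - 1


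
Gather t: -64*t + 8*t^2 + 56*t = 8*t^2 - 8*t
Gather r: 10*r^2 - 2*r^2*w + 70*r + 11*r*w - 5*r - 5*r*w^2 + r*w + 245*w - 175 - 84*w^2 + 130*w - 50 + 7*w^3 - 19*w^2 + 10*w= r^2*(10 - 2*w) + r*(-5*w^2 + 12*w + 65) + 7*w^3 - 103*w^2 + 385*w - 225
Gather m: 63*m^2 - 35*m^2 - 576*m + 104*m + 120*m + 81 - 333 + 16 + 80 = 28*m^2 - 352*m - 156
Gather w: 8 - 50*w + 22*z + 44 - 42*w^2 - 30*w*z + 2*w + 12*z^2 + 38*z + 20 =-42*w^2 + w*(-30*z - 48) + 12*z^2 + 60*z + 72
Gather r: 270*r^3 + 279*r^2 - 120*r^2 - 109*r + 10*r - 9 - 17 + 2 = 270*r^3 + 159*r^2 - 99*r - 24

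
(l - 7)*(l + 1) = l^2 - 6*l - 7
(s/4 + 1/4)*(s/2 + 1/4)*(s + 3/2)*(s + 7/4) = s^4/8 + 19*s^3/32 + s^2 + 89*s/128 + 21/128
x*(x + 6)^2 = x^3 + 12*x^2 + 36*x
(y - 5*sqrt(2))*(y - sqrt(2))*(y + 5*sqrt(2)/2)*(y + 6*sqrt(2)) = y^4 + 5*sqrt(2)*y^3/2 - 62*y^2 - 95*sqrt(2)*y + 300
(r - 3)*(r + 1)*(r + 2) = r^3 - 7*r - 6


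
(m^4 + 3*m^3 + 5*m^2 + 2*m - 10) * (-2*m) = -2*m^5 - 6*m^4 - 10*m^3 - 4*m^2 + 20*m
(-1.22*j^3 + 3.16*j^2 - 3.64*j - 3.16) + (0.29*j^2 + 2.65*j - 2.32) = -1.22*j^3 + 3.45*j^2 - 0.99*j - 5.48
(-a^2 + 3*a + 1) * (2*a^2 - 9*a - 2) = -2*a^4 + 15*a^3 - 23*a^2 - 15*a - 2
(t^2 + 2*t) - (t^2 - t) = 3*t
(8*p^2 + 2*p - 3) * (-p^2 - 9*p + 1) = -8*p^4 - 74*p^3 - 7*p^2 + 29*p - 3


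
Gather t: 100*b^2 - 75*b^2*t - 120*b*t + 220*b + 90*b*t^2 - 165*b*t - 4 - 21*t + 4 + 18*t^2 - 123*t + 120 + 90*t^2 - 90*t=100*b^2 + 220*b + t^2*(90*b + 108) + t*(-75*b^2 - 285*b - 234) + 120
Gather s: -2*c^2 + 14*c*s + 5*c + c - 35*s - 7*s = -2*c^2 + 6*c + s*(14*c - 42)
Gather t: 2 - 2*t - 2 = -2*t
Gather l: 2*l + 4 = 2*l + 4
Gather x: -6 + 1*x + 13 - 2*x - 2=5 - x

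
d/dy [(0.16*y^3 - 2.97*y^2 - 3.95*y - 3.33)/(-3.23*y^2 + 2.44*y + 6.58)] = (-0.5168*y^4 + 0.780799999999999*y^3 - 16.8469*y^2 - 60.597*y - 17.8658)/(10.4329*y^4 - 15.7624*y^3 - 36.5532*y^2 + 32.1104*y + 43.2964)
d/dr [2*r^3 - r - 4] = 6*r^2 - 1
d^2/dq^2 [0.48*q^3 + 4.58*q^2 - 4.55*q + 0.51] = 2.88*q + 9.16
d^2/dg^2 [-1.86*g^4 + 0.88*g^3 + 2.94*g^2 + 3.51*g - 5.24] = -22.32*g^2 + 5.28*g + 5.88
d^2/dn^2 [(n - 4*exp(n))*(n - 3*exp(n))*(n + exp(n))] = -6*n^2*exp(n) + 20*n*exp(2*n) - 24*n*exp(n) + 6*n + 108*exp(3*n) + 20*exp(2*n) - 12*exp(n)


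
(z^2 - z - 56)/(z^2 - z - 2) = (-z^2 + z + 56)/(-z^2 + z + 2)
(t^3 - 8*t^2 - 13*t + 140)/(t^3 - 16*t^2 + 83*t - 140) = (t + 4)/(t - 4)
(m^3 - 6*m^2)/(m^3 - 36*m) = m/(m + 6)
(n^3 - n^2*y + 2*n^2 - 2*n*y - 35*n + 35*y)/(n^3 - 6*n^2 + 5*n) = (n^2 - n*y + 7*n - 7*y)/(n*(n - 1))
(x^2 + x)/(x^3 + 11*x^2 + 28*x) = (x + 1)/(x^2 + 11*x + 28)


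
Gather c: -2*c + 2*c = 0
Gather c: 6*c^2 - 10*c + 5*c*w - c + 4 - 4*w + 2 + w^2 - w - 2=6*c^2 + c*(5*w - 11) + w^2 - 5*w + 4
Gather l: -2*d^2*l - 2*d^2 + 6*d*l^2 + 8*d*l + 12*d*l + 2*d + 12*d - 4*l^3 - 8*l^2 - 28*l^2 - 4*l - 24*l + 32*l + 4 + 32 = -2*d^2 + 14*d - 4*l^3 + l^2*(6*d - 36) + l*(-2*d^2 + 20*d + 4) + 36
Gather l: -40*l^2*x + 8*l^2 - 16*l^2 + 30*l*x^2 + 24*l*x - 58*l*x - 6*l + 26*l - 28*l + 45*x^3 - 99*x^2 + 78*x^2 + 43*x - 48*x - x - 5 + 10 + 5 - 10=l^2*(-40*x - 8) + l*(30*x^2 - 34*x - 8) + 45*x^3 - 21*x^2 - 6*x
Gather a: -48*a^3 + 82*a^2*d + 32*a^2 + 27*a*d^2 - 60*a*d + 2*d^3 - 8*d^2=-48*a^3 + a^2*(82*d + 32) + a*(27*d^2 - 60*d) + 2*d^3 - 8*d^2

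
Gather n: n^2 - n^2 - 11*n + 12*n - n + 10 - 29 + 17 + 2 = 0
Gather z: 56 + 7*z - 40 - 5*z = 2*z + 16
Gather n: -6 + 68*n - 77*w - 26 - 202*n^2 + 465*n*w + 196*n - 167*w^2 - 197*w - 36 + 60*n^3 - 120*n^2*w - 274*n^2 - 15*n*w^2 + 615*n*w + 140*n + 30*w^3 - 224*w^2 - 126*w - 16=60*n^3 + n^2*(-120*w - 476) + n*(-15*w^2 + 1080*w + 404) + 30*w^3 - 391*w^2 - 400*w - 84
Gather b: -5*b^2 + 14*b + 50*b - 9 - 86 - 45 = -5*b^2 + 64*b - 140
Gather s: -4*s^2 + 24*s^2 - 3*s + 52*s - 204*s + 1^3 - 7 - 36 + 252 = 20*s^2 - 155*s + 210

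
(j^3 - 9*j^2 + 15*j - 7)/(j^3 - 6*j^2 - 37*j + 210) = (j^2 - 2*j + 1)/(j^2 + j - 30)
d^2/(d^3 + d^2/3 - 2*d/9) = 9*d/(9*d^2 + 3*d - 2)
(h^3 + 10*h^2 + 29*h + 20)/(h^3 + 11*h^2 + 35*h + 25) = (h + 4)/(h + 5)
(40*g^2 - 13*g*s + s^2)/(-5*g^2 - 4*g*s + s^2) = (-8*g + s)/(g + s)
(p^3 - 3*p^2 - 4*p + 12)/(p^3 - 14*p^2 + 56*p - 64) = (p^2 - p - 6)/(p^2 - 12*p + 32)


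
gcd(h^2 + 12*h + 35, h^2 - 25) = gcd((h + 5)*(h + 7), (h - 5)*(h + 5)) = h + 5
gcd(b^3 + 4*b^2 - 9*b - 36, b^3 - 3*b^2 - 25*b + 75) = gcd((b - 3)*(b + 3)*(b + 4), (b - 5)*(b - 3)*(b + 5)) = b - 3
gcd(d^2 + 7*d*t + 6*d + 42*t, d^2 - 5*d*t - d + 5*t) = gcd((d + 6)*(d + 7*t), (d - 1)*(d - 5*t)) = 1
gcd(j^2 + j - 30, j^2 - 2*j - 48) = j + 6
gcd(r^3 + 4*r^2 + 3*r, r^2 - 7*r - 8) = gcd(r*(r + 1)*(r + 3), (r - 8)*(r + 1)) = r + 1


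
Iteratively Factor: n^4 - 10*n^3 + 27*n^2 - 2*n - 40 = (n - 5)*(n^3 - 5*n^2 + 2*n + 8) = (n - 5)*(n - 4)*(n^2 - n - 2) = (n - 5)*(n - 4)*(n - 2)*(n + 1)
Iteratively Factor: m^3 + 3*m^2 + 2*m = (m)*(m^2 + 3*m + 2) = m*(m + 1)*(m + 2)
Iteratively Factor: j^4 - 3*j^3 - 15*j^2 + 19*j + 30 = (j - 5)*(j^3 + 2*j^2 - 5*j - 6) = (j - 5)*(j + 3)*(j^2 - j - 2) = (j - 5)*(j - 2)*(j + 3)*(j + 1)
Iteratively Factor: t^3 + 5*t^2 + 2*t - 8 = (t - 1)*(t^2 + 6*t + 8) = (t - 1)*(t + 2)*(t + 4)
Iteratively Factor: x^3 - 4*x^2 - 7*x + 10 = (x + 2)*(x^2 - 6*x + 5) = (x - 1)*(x + 2)*(x - 5)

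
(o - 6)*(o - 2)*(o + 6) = o^3 - 2*o^2 - 36*o + 72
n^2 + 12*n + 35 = (n + 5)*(n + 7)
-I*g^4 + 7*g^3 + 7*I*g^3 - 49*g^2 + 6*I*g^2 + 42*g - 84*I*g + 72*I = (g - 6)*(g + 3*I)*(g + 4*I)*(-I*g + I)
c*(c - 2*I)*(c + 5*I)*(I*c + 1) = I*c^4 - 2*c^3 + 13*I*c^2 + 10*c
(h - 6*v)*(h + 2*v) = h^2 - 4*h*v - 12*v^2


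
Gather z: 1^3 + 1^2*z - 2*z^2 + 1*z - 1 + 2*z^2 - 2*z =0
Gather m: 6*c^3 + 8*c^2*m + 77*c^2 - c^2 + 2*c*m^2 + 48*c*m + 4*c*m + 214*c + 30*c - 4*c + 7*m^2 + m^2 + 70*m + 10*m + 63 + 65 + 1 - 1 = 6*c^3 + 76*c^2 + 240*c + m^2*(2*c + 8) + m*(8*c^2 + 52*c + 80) + 128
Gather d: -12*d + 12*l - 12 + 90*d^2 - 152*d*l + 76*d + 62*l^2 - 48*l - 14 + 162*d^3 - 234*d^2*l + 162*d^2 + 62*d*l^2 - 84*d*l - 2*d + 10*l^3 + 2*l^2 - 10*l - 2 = 162*d^3 + d^2*(252 - 234*l) + d*(62*l^2 - 236*l + 62) + 10*l^3 + 64*l^2 - 46*l - 28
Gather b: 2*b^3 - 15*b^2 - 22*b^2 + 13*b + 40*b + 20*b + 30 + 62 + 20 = 2*b^3 - 37*b^2 + 73*b + 112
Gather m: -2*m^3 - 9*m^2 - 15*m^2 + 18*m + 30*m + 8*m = -2*m^3 - 24*m^2 + 56*m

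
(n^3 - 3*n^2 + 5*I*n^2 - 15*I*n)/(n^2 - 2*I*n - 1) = n*(n^2 + n*(-3 + 5*I) - 15*I)/(n^2 - 2*I*n - 1)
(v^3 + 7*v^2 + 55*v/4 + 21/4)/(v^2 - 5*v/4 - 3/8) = 2*(4*v^3 + 28*v^2 + 55*v + 21)/(8*v^2 - 10*v - 3)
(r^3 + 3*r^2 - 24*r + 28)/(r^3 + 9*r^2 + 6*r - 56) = (r - 2)/(r + 4)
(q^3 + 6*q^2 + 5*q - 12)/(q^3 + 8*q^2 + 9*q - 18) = (q + 4)/(q + 6)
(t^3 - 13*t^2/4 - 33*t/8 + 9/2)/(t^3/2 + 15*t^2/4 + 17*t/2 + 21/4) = (8*t^3 - 26*t^2 - 33*t + 36)/(2*(2*t^3 + 15*t^2 + 34*t + 21))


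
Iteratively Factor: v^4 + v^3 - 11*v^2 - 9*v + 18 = (v - 1)*(v^3 + 2*v^2 - 9*v - 18) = (v - 1)*(v + 2)*(v^2 - 9) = (v - 1)*(v + 2)*(v + 3)*(v - 3)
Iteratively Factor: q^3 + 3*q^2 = (q)*(q^2 + 3*q) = q*(q + 3)*(q)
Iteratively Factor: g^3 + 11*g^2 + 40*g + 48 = (g + 4)*(g^2 + 7*g + 12) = (g + 4)^2*(g + 3)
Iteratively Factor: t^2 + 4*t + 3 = (t + 1)*(t + 3)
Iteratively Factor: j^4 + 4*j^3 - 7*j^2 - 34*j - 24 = (j + 2)*(j^3 + 2*j^2 - 11*j - 12) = (j + 2)*(j + 4)*(j^2 - 2*j - 3) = (j + 1)*(j + 2)*(j + 4)*(j - 3)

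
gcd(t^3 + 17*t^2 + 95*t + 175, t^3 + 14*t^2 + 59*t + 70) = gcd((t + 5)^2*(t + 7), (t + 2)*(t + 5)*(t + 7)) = t^2 + 12*t + 35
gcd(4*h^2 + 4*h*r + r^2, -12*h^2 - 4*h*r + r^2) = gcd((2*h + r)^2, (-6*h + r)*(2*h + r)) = 2*h + r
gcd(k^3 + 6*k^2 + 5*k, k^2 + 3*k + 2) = k + 1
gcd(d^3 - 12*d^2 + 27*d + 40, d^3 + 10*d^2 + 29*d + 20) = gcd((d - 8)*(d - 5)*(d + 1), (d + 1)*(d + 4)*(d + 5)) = d + 1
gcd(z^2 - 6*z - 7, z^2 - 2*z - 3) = z + 1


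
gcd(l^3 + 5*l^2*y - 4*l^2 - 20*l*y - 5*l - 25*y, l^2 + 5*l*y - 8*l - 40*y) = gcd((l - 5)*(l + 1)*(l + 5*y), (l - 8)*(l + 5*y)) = l + 5*y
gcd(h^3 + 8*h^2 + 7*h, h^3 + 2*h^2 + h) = h^2 + h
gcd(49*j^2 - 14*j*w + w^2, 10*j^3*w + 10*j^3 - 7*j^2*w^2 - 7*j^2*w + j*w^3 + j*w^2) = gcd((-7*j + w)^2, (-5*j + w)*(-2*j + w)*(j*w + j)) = 1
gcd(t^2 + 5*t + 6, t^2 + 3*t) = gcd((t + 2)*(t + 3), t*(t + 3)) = t + 3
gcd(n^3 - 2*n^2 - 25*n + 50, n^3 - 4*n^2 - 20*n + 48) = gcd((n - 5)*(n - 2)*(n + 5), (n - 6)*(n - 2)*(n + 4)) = n - 2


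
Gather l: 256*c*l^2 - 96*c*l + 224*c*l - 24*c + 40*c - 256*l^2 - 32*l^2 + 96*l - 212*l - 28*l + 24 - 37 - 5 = 16*c + l^2*(256*c - 288) + l*(128*c - 144) - 18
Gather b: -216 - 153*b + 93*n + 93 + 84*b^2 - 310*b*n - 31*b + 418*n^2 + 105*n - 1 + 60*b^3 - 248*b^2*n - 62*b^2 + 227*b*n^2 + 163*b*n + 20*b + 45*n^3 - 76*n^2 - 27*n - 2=60*b^3 + b^2*(22 - 248*n) + b*(227*n^2 - 147*n - 164) + 45*n^3 + 342*n^2 + 171*n - 126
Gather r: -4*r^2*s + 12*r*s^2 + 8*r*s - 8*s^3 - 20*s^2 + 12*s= -4*r^2*s + r*(12*s^2 + 8*s) - 8*s^3 - 20*s^2 + 12*s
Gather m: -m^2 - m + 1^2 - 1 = -m^2 - m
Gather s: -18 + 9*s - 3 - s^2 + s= -s^2 + 10*s - 21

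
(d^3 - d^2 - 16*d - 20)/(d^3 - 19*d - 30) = (d + 2)/(d + 3)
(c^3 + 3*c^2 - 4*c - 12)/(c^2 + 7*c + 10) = (c^2 + c - 6)/(c + 5)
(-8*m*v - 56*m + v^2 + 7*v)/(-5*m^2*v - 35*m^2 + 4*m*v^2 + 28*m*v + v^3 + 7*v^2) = (-8*m + v)/(-5*m^2 + 4*m*v + v^2)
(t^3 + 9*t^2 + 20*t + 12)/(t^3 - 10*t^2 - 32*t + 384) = (t^2 + 3*t + 2)/(t^2 - 16*t + 64)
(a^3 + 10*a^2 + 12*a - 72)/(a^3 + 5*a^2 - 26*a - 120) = (a^2 + 4*a - 12)/(a^2 - a - 20)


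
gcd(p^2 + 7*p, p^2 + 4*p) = p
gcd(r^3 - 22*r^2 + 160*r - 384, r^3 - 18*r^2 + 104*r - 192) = r^2 - 14*r + 48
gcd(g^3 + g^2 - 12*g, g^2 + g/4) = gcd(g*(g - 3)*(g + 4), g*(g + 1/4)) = g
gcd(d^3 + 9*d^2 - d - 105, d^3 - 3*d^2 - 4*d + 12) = d - 3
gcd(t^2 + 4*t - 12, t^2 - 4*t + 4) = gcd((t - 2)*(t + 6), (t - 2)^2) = t - 2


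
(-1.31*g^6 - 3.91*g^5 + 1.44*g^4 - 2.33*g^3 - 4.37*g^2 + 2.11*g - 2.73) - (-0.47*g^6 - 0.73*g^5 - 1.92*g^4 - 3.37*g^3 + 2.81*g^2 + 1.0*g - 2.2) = -0.84*g^6 - 3.18*g^5 + 3.36*g^4 + 1.04*g^3 - 7.18*g^2 + 1.11*g - 0.53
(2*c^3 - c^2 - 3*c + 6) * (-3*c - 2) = -6*c^4 - c^3 + 11*c^2 - 12*c - 12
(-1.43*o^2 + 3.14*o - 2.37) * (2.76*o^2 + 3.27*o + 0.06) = -3.9468*o^4 + 3.9903*o^3 + 3.6408*o^2 - 7.5615*o - 0.1422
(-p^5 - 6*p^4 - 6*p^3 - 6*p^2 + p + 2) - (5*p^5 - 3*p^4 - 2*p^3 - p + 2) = -6*p^5 - 3*p^4 - 4*p^3 - 6*p^2 + 2*p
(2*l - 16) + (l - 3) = 3*l - 19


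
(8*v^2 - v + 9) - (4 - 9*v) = 8*v^2 + 8*v + 5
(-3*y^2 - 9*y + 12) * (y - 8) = -3*y^3 + 15*y^2 + 84*y - 96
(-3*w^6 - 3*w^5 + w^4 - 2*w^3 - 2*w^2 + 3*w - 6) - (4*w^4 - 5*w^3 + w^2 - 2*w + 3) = -3*w^6 - 3*w^5 - 3*w^4 + 3*w^3 - 3*w^2 + 5*w - 9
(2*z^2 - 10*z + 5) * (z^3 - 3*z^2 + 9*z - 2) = 2*z^5 - 16*z^4 + 53*z^3 - 109*z^2 + 65*z - 10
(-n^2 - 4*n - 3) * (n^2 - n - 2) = -n^4 - 3*n^3 + 3*n^2 + 11*n + 6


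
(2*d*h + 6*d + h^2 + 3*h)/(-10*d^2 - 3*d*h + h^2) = (-h - 3)/(5*d - h)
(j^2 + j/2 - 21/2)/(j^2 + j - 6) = (j^2 + j/2 - 21/2)/(j^2 + j - 6)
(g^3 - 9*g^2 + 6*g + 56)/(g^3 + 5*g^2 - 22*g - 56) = (g - 7)/(g + 7)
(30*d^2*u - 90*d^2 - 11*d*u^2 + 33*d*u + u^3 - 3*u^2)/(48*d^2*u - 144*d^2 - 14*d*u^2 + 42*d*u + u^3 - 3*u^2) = (-5*d + u)/(-8*d + u)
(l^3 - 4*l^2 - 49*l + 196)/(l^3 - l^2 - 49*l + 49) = (l - 4)/(l - 1)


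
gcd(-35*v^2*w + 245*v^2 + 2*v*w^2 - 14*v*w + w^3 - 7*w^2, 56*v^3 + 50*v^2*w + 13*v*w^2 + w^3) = 7*v + w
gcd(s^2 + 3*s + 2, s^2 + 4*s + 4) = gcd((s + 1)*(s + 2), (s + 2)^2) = s + 2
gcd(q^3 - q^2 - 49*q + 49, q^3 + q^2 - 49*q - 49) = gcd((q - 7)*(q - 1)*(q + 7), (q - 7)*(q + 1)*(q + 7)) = q^2 - 49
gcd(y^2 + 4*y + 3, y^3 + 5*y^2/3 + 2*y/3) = y + 1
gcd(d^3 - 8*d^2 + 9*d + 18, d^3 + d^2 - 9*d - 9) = d^2 - 2*d - 3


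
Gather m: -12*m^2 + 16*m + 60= -12*m^2 + 16*m + 60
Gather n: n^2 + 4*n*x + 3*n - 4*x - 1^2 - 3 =n^2 + n*(4*x + 3) - 4*x - 4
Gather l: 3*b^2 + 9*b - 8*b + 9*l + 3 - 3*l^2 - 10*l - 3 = 3*b^2 + b - 3*l^2 - l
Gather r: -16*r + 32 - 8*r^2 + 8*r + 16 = -8*r^2 - 8*r + 48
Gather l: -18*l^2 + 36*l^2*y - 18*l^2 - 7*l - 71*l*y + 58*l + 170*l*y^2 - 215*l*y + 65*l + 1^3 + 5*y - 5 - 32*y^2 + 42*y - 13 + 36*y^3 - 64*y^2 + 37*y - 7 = l^2*(36*y - 36) + l*(170*y^2 - 286*y + 116) + 36*y^3 - 96*y^2 + 84*y - 24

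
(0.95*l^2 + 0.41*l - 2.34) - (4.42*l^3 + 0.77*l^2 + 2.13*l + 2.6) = -4.42*l^3 + 0.18*l^2 - 1.72*l - 4.94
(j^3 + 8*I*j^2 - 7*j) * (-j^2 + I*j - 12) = -j^5 - 7*I*j^4 - 13*j^3 - 103*I*j^2 + 84*j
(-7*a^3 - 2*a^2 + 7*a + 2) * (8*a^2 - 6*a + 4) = -56*a^5 + 26*a^4 + 40*a^3 - 34*a^2 + 16*a + 8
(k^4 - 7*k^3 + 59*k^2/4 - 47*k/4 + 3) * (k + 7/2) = k^5 - 7*k^4/2 - 39*k^3/4 + 319*k^2/8 - 305*k/8 + 21/2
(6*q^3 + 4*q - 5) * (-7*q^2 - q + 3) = -42*q^5 - 6*q^4 - 10*q^3 + 31*q^2 + 17*q - 15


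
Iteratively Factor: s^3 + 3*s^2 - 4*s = (s - 1)*(s^2 + 4*s) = s*(s - 1)*(s + 4)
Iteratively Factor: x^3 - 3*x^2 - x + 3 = (x - 3)*(x^2 - 1) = (x - 3)*(x - 1)*(x + 1)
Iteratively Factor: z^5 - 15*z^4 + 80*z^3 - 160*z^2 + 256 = (z - 4)*(z^4 - 11*z^3 + 36*z^2 - 16*z - 64) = (z - 4)*(z + 1)*(z^3 - 12*z^2 + 48*z - 64) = (z - 4)^2*(z + 1)*(z^2 - 8*z + 16) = (z - 4)^3*(z + 1)*(z - 4)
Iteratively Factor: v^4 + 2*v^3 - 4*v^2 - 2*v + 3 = (v - 1)*(v^3 + 3*v^2 - v - 3) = (v - 1)*(v + 3)*(v^2 - 1) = (v - 1)*(v + 1)*(v + 3)*(v - 1)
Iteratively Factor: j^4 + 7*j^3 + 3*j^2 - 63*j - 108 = (j + 4)*(j^3 + 3*j^2 - 9*j - 27) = (j + 3)*(j + 4)*(j^2 - 9) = (j + 3)^2*(j + 4)*(j - 3)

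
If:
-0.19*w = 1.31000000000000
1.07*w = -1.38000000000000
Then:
No Solution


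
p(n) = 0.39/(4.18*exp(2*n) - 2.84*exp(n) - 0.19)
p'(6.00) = 0.00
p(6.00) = 0.00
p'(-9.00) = 0.00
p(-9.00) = -2.05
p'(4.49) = -0.00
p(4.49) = 0.00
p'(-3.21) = 0.44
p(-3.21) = -1.31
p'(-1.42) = 0.19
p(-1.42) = -0.62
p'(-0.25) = -62.55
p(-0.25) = 2.92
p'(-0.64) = -1.17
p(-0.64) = -0.74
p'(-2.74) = 0.46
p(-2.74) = -1.10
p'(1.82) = -0.01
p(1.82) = 0.00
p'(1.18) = -0.03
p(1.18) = 0.01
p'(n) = 0.39*(-8.36*exp(2*n) + 2.84*exp(n))/(4.18*exp(2*n) - 2.84*exp(n) - 0.19)^2 = (1.1076 - 3.2604*exp(n))*exp(n)/(-4.18*exp(2*n) + 2.84*exp(n) + 0.19)^2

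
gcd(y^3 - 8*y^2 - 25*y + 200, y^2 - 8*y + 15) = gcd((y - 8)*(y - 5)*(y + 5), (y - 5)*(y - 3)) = y - 5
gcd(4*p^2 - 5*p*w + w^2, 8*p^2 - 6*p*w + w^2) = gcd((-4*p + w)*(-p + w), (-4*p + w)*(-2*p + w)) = 4*p - w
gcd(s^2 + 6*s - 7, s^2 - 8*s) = 1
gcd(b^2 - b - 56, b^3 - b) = 1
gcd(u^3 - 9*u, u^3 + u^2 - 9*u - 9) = u^2 - 9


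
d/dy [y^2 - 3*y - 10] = 2*y - 3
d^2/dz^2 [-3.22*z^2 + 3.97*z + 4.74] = -6.44000000000000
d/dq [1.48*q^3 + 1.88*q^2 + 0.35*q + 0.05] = 4.44*q^2 + 3.76*q + 0.35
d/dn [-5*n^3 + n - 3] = 1 - 15*n^2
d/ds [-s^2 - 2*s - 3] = -2*s - 2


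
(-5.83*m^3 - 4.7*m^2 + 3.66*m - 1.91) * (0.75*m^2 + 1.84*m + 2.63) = -4.3725*m^5 - 14.2522*m^4 - 21.2359*m^3 - 7.0591*m^2 + 6.1114*m - 5.0233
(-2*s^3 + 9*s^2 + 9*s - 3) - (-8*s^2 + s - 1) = -2*s^3 + 17*s^2 + 8*s - 2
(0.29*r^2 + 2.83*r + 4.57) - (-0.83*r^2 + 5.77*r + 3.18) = 1.12*r^2 - 2.94*r + 1.39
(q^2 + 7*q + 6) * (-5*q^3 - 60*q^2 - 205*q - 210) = -5*q^5 - 95*q^4 - 655*q^3 - 2005*q^2 - 2700*q - 1260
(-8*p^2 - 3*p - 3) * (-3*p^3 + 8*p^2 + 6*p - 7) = 24*p^5 - 55*p^4 - 63*p^3 + 14*p^2 + 3*p + 21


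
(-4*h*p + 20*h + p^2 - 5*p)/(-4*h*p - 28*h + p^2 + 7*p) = (p - 5)/(p + 7)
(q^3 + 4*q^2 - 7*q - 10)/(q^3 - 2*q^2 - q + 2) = (q + 5)/(q - 1)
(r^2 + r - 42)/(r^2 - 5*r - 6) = (r + 7)/(r + 1)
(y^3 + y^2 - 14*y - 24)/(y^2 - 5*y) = (y^3 + y^2 - 14*y - 24)/(y*(y - 5))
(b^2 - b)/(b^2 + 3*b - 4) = b/(b + 4)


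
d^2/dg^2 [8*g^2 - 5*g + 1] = 16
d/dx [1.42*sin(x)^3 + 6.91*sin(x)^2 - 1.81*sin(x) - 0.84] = (4.26*sin(x)^2 + 13.82*sin(x) - 1.81)*cos(x)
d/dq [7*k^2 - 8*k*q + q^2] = -8*k + 2*q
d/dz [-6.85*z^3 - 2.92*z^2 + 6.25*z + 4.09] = -20.55*z^2 - 5.84*z + 6.25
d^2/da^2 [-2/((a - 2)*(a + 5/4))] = 16*(-16*(a - 2)^2 - 4*(a - 2)*(4*a + 5) - (4*a + 5)^2)/((a - 2)^3*(4*a + 5)^3)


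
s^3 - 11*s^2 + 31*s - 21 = (s - 7)*(s - 3)*(s - 1)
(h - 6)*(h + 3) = h^2 - 3*h - 18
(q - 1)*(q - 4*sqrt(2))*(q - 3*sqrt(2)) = q^3 - 7*sqrt(2)*q^2 - q^2 + 7*sqrt(2)*q + 24*q - 24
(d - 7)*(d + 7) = d^2 - 49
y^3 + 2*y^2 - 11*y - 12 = (y - 3)*(y + 1)*(y + 4)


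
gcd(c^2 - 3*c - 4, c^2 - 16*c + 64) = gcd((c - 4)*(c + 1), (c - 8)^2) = 1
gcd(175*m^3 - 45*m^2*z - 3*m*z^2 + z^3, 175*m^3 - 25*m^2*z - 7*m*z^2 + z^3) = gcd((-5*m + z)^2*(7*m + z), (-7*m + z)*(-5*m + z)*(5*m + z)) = -5*m + z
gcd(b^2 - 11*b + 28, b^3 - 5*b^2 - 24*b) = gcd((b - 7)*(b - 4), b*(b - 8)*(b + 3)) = 1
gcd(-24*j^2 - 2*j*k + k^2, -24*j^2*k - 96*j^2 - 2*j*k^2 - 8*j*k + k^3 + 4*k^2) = 24*j^2 + 2*j*k - k^2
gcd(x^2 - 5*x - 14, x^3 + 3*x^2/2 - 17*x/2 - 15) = x + 2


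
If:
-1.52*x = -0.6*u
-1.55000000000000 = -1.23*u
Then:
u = 1.26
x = 0.50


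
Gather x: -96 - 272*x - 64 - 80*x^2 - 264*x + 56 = -80*x^2 - 536*x - 104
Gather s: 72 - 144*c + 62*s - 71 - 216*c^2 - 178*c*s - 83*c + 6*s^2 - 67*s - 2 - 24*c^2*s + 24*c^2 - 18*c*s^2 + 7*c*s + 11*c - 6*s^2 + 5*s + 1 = -192*c^2 - 18*c*s^2 - 216*c + s*(-24*c^2 - 171*c)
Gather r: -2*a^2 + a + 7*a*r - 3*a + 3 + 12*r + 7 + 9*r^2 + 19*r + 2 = -2*a^2 - 2*a + 9*r^2 + r*(7*a + 31) + 12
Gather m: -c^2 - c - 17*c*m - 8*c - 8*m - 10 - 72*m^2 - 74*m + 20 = -c^2 - 9*c - 72*m^2 + m*(-17*c - 82) + 10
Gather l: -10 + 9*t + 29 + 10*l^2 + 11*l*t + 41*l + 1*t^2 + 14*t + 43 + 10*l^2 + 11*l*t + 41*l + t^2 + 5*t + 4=20*l^2 + l*(22*t + 82) + 2*t^2 + 28*t + 66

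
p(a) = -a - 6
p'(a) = -1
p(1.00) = -7.00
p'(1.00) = -1.00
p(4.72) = -10.72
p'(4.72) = -1.00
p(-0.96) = -5.04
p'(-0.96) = -1.00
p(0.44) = -6.44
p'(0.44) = -1.00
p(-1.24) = -4.76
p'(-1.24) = -1.00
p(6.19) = -12.19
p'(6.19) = -1.00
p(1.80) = -7.80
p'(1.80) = -1.00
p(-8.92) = 2.92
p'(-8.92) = -1.00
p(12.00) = -18.00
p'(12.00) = -1.00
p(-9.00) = 3.00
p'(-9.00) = -1.00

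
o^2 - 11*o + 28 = (o - 7)*(o - 4)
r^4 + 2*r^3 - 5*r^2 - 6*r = r*(r - 2)*(r + 1)*(r + 3)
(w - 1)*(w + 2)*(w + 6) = w^3 + 7*w^2 + 4*w - 12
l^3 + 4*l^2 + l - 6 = (l - 1)*(l + 2)*(l + 3)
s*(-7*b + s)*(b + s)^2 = -7*b^3*s - 13*b^2*s^2 - 5*b*s^3 + s^4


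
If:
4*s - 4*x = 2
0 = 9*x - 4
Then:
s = 17/18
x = 4/9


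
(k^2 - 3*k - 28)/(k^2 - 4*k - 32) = (k - 7)/(k - 8)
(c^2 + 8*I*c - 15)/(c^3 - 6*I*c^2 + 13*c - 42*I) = (c + 5*I)/(c^2 - 9*I*c - 14)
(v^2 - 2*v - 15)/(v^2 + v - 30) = (v + 3)/(v + 6)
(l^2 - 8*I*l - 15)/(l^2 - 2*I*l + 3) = (l - 5*I)/(l + I)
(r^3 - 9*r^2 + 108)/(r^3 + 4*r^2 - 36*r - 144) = (r^2 - 3*r - 18)/(r^2 + 10*r + 24)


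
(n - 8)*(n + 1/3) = n^2 - 23*n/3 - 8/3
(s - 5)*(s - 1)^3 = s^4 - 8*s^3 + 18*s^2 - 16*s + 5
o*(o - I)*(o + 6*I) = o^3 + 5*I*o^2 + 6*o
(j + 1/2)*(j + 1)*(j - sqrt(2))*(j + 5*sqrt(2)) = j^4 + 3*j^3/2 + 4*sqrt(2)*j^3 - 19*j^2/2 + 6*sqrt(2)*j^2 - 15*j + 2*sqrt(2)*j - 5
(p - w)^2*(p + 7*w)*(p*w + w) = p^4*w + 5*p^3*w^2 + p^3*w - 13*p^2*w^3 + 5*p^2*w^2 + 7*p*w^4 - 13*p*w^3 + 7*w^4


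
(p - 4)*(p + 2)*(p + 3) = p^3 + p^2 - 14*p - 24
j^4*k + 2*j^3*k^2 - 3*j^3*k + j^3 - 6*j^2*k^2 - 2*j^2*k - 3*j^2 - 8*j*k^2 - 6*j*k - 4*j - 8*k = (j - 4)*(j + 1)*(j + 2*k)*(j*k + 1)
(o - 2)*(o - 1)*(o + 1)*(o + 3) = o^4 + o^3 - 7*o^2 - o + 6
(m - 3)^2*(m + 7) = m^3 + m^2 - 33*m + 63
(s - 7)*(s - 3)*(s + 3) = s^3 - 7*s^2 - 9*s + 63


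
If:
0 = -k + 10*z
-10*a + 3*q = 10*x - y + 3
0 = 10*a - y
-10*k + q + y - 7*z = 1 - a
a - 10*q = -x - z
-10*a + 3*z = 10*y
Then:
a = -300/1137359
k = -110000/1137359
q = -36341/1137359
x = -352110/1137359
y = -3000/1137359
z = -11000/1137359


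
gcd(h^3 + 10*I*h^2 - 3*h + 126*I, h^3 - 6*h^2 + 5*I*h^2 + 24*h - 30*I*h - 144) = h - 3*I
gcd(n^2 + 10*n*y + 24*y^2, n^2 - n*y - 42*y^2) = n + 6*y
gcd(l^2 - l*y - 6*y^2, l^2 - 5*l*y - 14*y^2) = l + 2*y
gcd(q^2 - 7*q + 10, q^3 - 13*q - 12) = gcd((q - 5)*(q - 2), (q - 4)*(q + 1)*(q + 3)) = 1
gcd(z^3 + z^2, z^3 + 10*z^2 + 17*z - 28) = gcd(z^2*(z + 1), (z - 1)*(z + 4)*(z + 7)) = 1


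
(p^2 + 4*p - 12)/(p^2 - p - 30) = (-p^2 - 4*p + 12)/(-p^2 + p + 30)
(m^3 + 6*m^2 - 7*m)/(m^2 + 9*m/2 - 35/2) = 2*m*(m - 1)/(2*m - 5)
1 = 1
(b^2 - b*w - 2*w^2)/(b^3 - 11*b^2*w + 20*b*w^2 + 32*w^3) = (b - 2*w)/(b^2 - 12*b*w + 32*w^2)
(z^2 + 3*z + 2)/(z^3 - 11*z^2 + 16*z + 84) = (z + 1)/(z^2 - 13*z + 42)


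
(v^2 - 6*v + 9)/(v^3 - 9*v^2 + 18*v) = (v - 3)/(v*(v - 6))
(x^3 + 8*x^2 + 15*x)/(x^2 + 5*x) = x + 3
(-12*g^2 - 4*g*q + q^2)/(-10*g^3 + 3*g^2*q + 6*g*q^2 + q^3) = (-6*g + q)/(-5*g^2 + 4*g*q + q^2)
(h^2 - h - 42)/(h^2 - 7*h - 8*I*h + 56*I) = (h + 6)/(h - 8*I)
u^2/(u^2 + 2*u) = u/(u + 2)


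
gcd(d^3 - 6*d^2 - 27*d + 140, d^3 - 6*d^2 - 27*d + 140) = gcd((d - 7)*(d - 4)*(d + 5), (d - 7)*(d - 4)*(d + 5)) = d^3 - 6*d^2 - 27*d + 140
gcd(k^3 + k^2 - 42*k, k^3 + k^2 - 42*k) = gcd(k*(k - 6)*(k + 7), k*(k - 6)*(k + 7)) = k^3 + k^2 - 42*k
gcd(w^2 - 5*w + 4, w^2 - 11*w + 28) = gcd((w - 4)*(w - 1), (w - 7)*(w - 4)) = w - 4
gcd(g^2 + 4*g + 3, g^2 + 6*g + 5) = g + 1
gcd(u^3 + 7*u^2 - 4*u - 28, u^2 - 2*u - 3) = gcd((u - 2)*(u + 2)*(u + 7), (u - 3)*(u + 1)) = 1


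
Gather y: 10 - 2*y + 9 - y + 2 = 21 - 3*y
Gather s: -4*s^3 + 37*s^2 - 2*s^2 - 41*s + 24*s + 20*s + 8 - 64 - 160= -4*s^3 + 35*s^2 + 3*s - 216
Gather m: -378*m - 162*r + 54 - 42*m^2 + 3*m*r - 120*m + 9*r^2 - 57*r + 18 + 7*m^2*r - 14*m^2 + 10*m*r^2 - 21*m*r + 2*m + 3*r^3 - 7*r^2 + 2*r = m^2*(7*r - 56) + m*(10*r^2 - 18*r - 496) + 3*r^3 + 2*r^2 - 217*r + 72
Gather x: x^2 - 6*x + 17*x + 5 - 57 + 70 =x^2 + 11*x + 18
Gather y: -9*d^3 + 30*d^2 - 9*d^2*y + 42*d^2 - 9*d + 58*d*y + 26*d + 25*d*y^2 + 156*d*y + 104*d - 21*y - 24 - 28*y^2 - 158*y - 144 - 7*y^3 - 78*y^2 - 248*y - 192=-9*d^3 + 72*d^2 + 121*d - 7*y^3 + y^2*(25*d - 106) + y*(-9*d^2 + 214*d - 427) - 360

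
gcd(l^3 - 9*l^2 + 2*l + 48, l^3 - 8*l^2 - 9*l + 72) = l^2 - 11*l + 24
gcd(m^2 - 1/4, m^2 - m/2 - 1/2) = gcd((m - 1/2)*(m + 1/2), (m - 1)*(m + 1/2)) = m + 1/2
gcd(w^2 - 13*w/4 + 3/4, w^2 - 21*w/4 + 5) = 1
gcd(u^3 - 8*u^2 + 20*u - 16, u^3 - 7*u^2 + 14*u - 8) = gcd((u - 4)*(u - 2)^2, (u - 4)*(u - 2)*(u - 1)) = u^2 - 6*u + 8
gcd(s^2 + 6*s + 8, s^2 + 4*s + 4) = s + 2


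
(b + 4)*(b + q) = b^2 + b*q + 4*b + 4*q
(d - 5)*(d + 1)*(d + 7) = d^3 + 3*d^2 - 33*d - 35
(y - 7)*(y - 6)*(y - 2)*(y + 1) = y^4 - 14*y^3 + 53*y^2 - 16*y - 84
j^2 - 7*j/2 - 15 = (j - 6)*(j + 5/2)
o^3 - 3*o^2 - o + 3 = (o - 3)*(o - 1)*(o + 1)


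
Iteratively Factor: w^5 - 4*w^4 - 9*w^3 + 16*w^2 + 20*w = (w)*(w^4 - 4*w^3 - 9*w^2 + 16*w + 20) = w*(w + 2)*(w^3 - 6*w^2 + 3*w + 10) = w*(w + 1)*(w + 2)*(w^2 - 7*w + 10) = w*(w - 5)*(w + 1)*(w + 2)*(w - 2)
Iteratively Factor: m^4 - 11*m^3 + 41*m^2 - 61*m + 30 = (m - 5)*(m^3 - 6*m^2 + 11*m - 6) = (m - 5)*(m - 1)*(m^2 - 5*m + 6) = (m - 5)*(m - 2)*(m - 1)*(m - 3)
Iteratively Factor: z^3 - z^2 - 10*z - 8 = (z - 4)*(z^2 + 3*z + 2) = (z - 4)*(z + 1)*(z + 2)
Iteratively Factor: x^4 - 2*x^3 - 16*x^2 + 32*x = (x + 4)*(x^3 - 6*x^2 + 8*x) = x*(x + 4)*(x^2 - 6*x + 8) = x*(x - 4)*(x + 4)*(x - 2)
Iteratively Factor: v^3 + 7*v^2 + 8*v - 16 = (v - 1)*(v^2 + 8*v + 16) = (v - 1)*(v + 4)*(v + 4)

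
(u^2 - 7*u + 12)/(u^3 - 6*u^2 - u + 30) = (u - 4)/(u^2 - 3*u - 10)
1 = 1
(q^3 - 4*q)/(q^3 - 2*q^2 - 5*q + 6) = q*(q - 2)/(q^2 - 4*q + 3)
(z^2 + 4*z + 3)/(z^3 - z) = (z + 3)/(z*(z - 1))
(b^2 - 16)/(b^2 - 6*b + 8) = (b + 4)/(b - 2)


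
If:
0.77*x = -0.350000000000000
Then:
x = -0.45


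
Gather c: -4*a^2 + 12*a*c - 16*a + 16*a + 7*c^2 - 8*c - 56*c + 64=-4*a^2 + 7*c^2 + c*(12*a - 64) + 64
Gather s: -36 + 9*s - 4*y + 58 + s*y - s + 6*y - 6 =s*(y + 8) + 2*y + 16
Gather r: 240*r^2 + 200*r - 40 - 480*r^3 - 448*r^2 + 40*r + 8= -480*r^3 - 208*r^2 + 240*r - 32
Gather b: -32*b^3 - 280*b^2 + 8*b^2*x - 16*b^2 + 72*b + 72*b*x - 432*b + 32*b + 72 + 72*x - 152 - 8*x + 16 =-32*b^3 + b^2*(8*x - 296) + b*(72*x - 328) + 64*x - 64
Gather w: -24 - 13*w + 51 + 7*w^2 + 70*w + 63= 7*w^2 + 57*w + 90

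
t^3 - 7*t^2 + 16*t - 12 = (t - 3)*(t - 2)^2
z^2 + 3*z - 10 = (z - 2)*(z + 5)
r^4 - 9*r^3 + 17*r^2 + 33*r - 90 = (r - 5)*(r - 3)^2*(r + 2)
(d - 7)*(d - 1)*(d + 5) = d^3 - 3*d^2 - 33*d + 35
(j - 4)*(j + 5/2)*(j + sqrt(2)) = j^3 - 3*j^2/2 + sqrt(2)*j^2 - 10*j - 3*sqrt(2)*j/2 - 10*sqrt(2)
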